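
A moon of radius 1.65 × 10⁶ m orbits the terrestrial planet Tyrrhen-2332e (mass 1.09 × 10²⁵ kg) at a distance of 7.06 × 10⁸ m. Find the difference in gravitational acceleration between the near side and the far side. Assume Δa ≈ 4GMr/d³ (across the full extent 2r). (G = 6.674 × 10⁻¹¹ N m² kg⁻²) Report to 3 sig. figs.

Δa = 4GMr/d³
   = 4 × (6.674 × 10⁻¹¹) × (1.09 × 10²⁵) × (1.65 × 10⁶) / (7.06 × 10⁸)³
   = 1.36 × 10⁻⁵ m/s²

1.36 × 10⁻⁵ m/s²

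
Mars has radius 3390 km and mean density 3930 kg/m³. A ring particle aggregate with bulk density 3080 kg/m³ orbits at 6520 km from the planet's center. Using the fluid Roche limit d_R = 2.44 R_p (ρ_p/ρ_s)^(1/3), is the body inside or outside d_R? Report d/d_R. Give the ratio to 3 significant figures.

inside; d/d_R ≈ 0.727

d_R = 2.44 × (3390 km) × (3930/3080)^(1/3) = 8972 km
d/d_R = (6520) / (8972) = 0.727
Since d/d_R < 1, the body is inside the Roche limit.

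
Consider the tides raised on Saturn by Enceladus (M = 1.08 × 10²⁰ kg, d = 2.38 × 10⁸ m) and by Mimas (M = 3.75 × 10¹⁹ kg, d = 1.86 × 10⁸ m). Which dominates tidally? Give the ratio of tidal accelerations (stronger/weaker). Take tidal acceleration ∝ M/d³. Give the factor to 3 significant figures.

Enceladus, by a factor of ≈ 1.37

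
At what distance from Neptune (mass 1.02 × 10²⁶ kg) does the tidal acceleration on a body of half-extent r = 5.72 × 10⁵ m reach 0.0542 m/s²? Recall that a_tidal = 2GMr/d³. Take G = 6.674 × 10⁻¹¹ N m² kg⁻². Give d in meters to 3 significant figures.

2GMr/d³ = a_tidal  ⇒  d = (2GMr / a_tidal)^(1/3)
d = (2 × 6.674×10⁻¹¹ × (1.02 × 10²⁶) × (5.72 × 10⁵) / (0.0542))^(1/3)
  = 5.24 × 10⁷ m

5.24 × 10⁷ m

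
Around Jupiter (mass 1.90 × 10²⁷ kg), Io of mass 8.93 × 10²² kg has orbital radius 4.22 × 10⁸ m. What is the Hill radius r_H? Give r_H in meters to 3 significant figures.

1.06 × 10⁷ m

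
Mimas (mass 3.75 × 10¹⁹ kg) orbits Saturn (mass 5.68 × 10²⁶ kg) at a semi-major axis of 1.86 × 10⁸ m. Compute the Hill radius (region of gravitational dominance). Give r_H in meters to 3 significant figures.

5.21 × 10⁵ m

r_H ≈ a (m/3M)^(1/3)
    = (1.86 × 10⁸) × (3.75 × 10¹⁹ / (3 × 5.68 × 10²⁶))^(1/3)
    = 5.21 × 10⁵ m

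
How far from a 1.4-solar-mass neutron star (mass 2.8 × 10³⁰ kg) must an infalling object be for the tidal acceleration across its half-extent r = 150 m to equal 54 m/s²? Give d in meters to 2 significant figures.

2GMr/d³ = a_tidal  ⇒  d = (2GMr / a_tidal)^(1/3)
d = (2 × 6.674×10⁻¹¹ × (2.8 × 10³⁰) × (150) / (54))^(1/3)
  = 1.0 × 10⁷ m

1.0 × 10⁷ m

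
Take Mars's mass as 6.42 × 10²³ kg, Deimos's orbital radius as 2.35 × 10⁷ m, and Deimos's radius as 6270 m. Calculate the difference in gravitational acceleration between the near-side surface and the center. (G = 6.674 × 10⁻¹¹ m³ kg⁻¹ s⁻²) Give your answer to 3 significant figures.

4.14 × 10⁻⁵ m/s²

Δa = 2GMr/d³
   = 2 × (6.674 × 10⁻¹¹) × (6.42 × 10²³) × (6270) / (2.35 × 10⁷)³
   = 4.14 × 10⁻⁵ m/s²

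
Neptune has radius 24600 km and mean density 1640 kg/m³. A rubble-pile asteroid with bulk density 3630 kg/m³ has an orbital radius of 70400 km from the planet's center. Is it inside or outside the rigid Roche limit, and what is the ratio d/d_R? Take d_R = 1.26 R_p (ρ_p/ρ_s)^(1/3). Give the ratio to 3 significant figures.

outside; d/d_R ≈ 2.96

d_R = 1.26 × (24600 km) × (1640/3630)^(1/3) = 23780 km
d/d_R = (70400) / (23780) = 2.96
Since d/d_R > 1, the body is outside the Roche limit.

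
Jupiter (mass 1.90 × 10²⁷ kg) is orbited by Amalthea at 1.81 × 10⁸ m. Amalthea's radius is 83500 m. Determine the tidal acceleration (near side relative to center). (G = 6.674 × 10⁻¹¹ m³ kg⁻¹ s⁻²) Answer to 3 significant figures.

Δa = 2GMr/d³
   = 2 × (6.674 × 10⁻¹¹) × (1.90 × 10²⁷) × (83500) / (1.81 × 10⁸)³
   = 3.57 × 10⁻³ m/s²

3.57 × 10⁻³ m/s²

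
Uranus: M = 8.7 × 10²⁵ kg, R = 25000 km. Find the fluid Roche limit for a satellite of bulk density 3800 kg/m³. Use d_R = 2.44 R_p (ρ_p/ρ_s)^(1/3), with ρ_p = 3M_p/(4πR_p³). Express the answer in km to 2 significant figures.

43000 km

ρ_p = 3M_p/(4πR_p³) = 3 × (8.7 × 10²⁵) / (4π × (2.5 × 10⁷ m)³) = 1300 kg/m³
d_R = 2.44 × 25000 km × (1300/3800)^(1/3)
    = 43000 km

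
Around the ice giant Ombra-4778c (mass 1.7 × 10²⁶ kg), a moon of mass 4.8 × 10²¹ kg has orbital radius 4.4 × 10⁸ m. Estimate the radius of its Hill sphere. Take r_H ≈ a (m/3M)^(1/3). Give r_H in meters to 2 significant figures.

9.3 × 10⁶ m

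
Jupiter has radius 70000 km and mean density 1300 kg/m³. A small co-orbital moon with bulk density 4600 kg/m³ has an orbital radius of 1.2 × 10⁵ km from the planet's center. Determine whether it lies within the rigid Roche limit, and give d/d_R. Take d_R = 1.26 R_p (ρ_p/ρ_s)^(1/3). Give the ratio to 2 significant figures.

outside; d/d_R ≈ 2.1

d_R = 1.26 × (70000 km) × (1300/4600)^(1/3) = 57880 km
d/d_R = (1.2 × 10⁵) / (57880) = 2.1
Since d/d_R > 1, the body is outside the Roche limit.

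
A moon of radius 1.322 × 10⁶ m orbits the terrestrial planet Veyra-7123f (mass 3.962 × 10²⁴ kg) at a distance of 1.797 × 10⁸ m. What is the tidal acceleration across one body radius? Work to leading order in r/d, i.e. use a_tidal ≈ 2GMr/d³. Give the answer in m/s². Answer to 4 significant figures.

1.205 × 10⁻⁴ m/s²

Δa = 2GMr/d³
   = 2 × (6.674 × 10⁻¹¹) × (3.962 × 10²⁴) × (1.322 × 10⁶) / (1.797 × 10⁸)³
   = 1.205 × 10⁻⁴ m/s²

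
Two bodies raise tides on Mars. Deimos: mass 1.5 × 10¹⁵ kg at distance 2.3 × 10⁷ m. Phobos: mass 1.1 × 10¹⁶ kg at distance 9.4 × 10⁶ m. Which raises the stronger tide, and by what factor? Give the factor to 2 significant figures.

Phobos, by a factor of ≈ 110

Tidal acceleration ∝ M/d³, so compare M/d³ for each.
Deimos: (1.5 × 10¹⁵) / (2.3 × 10⁷)³ = 1.233 × 10⁻⁷
Phobos: (1.1 × 10¹⁶) / (9.4 × 10⁶)³ = 1.324 × 10⁻⁵
Ratio (larger/smaller) = 110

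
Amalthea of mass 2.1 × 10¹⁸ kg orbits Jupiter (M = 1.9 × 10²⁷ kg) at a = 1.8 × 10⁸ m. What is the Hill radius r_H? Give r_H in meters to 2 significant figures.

r_H ≈ a (m/3M)^(1/3)
    = (1.8 × 10⁸) × (2.1 × 10¹⁸ / (3 × 1.9 × 10²⁷))^(1/3)
    = 1.3 × 10⁵ m

1.3 × 10⁵ m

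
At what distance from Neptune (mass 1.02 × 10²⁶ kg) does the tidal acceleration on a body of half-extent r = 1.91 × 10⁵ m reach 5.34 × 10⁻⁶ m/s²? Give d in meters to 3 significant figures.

2GMr/d³ = a_tidal  ⇒  d = (2GMr / a_tidal)^(1/3)
d = (2 × 6.674×10⁻¹¹ × (1.02 × 10²⁶) × (1.91 × 10⁵) / (5.34 × 10⁻⁶))^(1/3)
  = 7.87 × 10⁸ m

7.87 × 10⁸ m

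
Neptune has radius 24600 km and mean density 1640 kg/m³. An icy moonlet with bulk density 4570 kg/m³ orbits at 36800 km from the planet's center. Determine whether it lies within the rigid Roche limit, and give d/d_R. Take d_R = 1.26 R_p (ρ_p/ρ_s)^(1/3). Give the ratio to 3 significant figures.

d_R = 1.26 × (24600 km) × (1640/4570)^(1/3) = 22030 km
d/d_R = (36800) / (22030) = 1.67
Since d/d_R > 1, the body is outside the Roche limit.

outside; d/d_R ≈ 1.67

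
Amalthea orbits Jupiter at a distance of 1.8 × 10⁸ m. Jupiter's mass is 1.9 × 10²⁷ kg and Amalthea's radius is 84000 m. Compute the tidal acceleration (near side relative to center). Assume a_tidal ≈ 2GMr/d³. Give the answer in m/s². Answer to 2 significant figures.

3.7 × 10⁻³ m/s²

Δa = 2GMr/d³
   = 2 × (6.674 × 10⁻¹¹) × (1.9 × 10²⁷) × (84000) / (1.8 × 10⁸)³
   = 3.7 × 10⁻³ m/s²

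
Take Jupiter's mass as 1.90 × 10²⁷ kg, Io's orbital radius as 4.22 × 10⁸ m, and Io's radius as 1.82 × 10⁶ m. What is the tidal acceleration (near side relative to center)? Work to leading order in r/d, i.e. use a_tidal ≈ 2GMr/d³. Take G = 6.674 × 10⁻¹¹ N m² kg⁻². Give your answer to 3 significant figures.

Since r ≪ d, expand the inverse-square field across one radius to get the leading 2GMr/d³ term.
Δa = 2GMr/d³
   = 2 × (6.674 × 10⁻¹¹) × (1.90 × 10²⁷) × (1.82 × 10⁶) / (4.22 × 10⁸)³
   = 6.14 × 10⁻³ m/s²

6.14 × 10⁻³ m/s²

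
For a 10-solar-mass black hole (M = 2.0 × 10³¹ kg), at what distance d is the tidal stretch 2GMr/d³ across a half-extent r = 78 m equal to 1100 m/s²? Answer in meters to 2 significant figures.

2GMr/d³ = a_tidal  ⇒  d = (2GMr / a_tidal)^(1/3)
d = (2 × 6.674×10⁻¹¹ × (2.0 × 10³¹) × (78) / (1100))^(1/3)
  = 5.7 × 10⁶ m

5.7 × 10⁶ m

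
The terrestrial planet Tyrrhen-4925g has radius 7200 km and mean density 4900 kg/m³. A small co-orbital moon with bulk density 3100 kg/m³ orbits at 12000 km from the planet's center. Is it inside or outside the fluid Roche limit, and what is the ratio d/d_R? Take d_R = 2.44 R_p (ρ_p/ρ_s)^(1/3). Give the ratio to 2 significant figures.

inside; d/d_R ≈ 0.59

d_R = 2.44 × (7200 km) × (4900/3100)^(1/3) = 20460 km
d/d_R = (12000) / (20460) = 0.59
Since d/d_R < 1, the body is inside the Roche limit.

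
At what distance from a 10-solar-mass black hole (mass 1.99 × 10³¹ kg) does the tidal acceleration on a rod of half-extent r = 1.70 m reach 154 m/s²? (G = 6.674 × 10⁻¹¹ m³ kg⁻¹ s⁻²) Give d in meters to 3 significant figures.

3.08 × 10⁶ m

2GMr/d³ = a_tidal  ⇒  d = (2GMr / a_tidal)^(1/3)
d = (2 × 6.674×10⁻¹¹ × (1.99 × 10³¹) × (1.70) / (154))^(1/3)
  = 3.08 × 10⁶ m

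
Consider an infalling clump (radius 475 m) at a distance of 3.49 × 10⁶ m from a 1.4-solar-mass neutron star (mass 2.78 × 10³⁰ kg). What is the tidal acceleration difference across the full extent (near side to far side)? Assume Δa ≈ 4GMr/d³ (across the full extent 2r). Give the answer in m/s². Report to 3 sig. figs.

8.29 × 10³ m/s²

Δa = 4GMr/d³
   = 4 × (6.674 × 10⁻¹¹) × (2.78 × 10³⁰) × (475) / (3.49 × 10⁶)³
   = 8.29 × 10³ m/s²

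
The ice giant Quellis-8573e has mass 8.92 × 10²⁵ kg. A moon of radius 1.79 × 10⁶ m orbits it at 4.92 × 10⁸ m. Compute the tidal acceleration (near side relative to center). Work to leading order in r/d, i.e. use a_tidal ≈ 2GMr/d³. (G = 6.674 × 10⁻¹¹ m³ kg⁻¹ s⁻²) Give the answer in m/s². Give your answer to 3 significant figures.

The tidal stretch is the gradient of GM/d² times the body's extent r, hence the 1/d³ dependence.
a_tidal = 2GMr/d³
        = 2 × (6.674 × 10⁻¹¹) × (8.92 × 10²⁵) × (1.79 × 10⁶) / (4.92 × 10⁸)³
        = 1.79 × 10⁻⁴ m/s²

1.79 × 10⁻⁴ m/s²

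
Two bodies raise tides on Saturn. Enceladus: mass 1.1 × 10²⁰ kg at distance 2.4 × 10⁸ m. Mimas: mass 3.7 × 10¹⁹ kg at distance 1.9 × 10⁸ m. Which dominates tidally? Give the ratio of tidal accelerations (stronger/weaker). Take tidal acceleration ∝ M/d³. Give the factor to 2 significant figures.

The tide-raising term goes as M/d³ (the gradient of a 1/d² field).
Enceladus: (1.1 × 10²⁰) / (2.4 × 10⁸)³ = 7.957 × 10⁻⁶
Mimas: (3.7 × 10¹⁹) / (1.9 × 10⁸)³ = 5.394 × 10⁻⁶
Ratio (larger/smaller) = 1.5

Enceladus, by a factor of ≈ 1.5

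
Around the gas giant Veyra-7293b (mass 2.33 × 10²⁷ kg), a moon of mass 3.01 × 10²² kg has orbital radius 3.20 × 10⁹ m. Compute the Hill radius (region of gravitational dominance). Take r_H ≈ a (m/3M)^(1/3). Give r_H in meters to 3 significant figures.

5.21 × 10⁷ m

r_H ≈ a (m/3M)^(1/3)
    = (3.20 × 10⁹) × (3.01 × 10²² / (3 × 2.33 × 10²⁷))^(1/3)
    = 5.21 × 10⁷ m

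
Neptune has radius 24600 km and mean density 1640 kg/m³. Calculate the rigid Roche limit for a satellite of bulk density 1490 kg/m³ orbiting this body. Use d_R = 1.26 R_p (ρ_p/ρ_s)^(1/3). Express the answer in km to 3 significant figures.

d_R = 1.26 × 24600 km × (1640/1490)^(1/3)
    = 32000 km

32000 km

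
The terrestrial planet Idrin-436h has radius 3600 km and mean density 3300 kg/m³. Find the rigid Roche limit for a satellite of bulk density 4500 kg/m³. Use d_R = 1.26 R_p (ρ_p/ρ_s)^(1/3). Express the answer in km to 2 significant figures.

d_R = 1.26 × 3600 km × (3300/4500)^(1/3)
    = 4100 km

4100 km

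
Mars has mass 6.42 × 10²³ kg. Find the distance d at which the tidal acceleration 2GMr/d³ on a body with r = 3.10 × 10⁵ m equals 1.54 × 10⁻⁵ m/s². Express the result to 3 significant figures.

1.20 × 10⁸ m

2GMr/d³ = a_tidal  ⇒  d = (2GMr / a_tidal)^(1/3)
d = (2 × 6.674×10⁻¹¹ × (6.42 × 10²³) × (3.10 × 10⁵) / (1.54 × 10⁻⁵))^(1/3)
  = 1.20 × 10⁸ m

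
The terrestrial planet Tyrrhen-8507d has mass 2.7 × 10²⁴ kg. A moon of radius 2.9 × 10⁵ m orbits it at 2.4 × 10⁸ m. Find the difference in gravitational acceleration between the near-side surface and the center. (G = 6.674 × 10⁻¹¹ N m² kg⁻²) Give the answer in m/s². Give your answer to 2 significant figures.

7.6 × 10⁻⁶ m/s²

The tidal stretch is the gradient of GM/d² times the body's extent r, hence the 1/d³ dependence.
Δg = 2GMr/d³
   = 2 × (6.674 × 10⁻¹¹) × (2.7 × 10²⁴) × (2.9 × 10⁵) / (2.4 × 10⁸)³
   = 7.6 × 10⁻⁶ m/s²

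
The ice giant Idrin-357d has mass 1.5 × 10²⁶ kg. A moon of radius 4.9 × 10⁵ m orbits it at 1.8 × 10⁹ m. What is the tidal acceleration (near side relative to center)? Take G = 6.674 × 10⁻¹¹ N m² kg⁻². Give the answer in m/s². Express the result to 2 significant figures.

1.7 × 10⁻⁶ m/s²

a_tidal = 2GMr/d³
        = 2 × (6.674 × 10⁻¹¹) × (1.5 × 10²⁶) × (4.9 × 10⁵) / (1.8 × 10⁹)³
        = 1.7 × 10⁻⁶ m/s²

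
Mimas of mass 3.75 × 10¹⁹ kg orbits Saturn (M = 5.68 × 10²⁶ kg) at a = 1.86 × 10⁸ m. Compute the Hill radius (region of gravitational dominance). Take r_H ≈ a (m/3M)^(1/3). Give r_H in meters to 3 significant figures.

r_H ≈ a (m/3M)^(1/3)
    = (1.86 × 10⁸) × (3.75 × 10¹⁹ / (3 × 5.68 × 10²⁶))^(1/3)
    = 5.21 × 10⁵ m

5.21 × 10⁵ m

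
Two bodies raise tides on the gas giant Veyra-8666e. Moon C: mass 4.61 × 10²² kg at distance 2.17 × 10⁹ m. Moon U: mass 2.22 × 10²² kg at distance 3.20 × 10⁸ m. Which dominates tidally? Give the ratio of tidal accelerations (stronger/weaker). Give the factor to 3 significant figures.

Compare M/d³ for the two perturbers:
Moon C: (4.61 × 10²²) / (2.17 × 10⁹)³ = 4.512 × 10⁻⁶
Moon U: (2.22 × 10²²) / (3.20 × 10⁸)³ = 6.775 × 10⁻⁴
Ratio (larger/smaller) = 150

Moon U, by a factor of ≈ 150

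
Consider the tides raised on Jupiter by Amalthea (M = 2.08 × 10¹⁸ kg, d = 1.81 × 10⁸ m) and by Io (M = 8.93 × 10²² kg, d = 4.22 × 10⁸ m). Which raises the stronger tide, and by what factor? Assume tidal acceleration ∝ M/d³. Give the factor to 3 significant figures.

Io, by a factor of ≈ 3390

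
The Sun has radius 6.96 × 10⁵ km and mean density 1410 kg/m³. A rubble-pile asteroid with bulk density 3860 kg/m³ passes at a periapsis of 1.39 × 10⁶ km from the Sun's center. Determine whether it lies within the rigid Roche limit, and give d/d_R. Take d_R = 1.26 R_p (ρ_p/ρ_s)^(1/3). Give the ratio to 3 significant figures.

outside; d/d_R ≈ 2.22

d_R = 1.26 × (6.96 × 10⁵ km) × (1410/3860)^(1/3) = 6.269 × 10⁵ km
d/d_R = (1.39 × 10⁶) / (6.269 × 10⁵) = 2.22
Since d/d_R > 1, the body is outside the Roche limit.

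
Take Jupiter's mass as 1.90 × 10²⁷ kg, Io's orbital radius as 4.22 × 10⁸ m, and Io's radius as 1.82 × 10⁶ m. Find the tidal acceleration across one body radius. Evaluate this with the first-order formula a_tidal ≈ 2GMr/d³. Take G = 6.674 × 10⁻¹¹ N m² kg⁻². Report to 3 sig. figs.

6.14 × 10⁻³ m/s²

a_tidal = 2GMr/d³
        = 2 × (6.674 × 10⁻¹¹) × (1.90 × 10²⁷) × (1.82 × 10⁶) / (4.22 × 10⁸)³
        = 6.14 × 10⁻³ m/s²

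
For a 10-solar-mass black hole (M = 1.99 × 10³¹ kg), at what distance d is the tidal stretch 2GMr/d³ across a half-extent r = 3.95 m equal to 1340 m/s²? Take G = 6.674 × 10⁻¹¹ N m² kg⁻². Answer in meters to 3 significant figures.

2GMr/d³ = a_tidal  ⇒  d = (2GMr / a_tidal)^(1/3)
d = (2 × 6.674×10⁻¹¹ × (1.99 × 10³¹) × (3.95) / (1340))^(1/3)
  = 1.99 × 10⁶ m

1.99 × 10⁶ m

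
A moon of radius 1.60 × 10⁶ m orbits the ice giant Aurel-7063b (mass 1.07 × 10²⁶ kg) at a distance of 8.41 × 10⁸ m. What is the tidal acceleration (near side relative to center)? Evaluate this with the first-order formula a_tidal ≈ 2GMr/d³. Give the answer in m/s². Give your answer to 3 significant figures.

3.84 × 10⁻⁵ m/s²

Differencing GM/(d−r)² and GM/d² to first order in r/d gives 2GMr/d³.
Δg = 2GMr/d³
   = 2 × (6.674 × 10⁻¹¹) × (1.07 × 10²⁶) × (1.60 × 10⁶) / (8.41 × 10⁸)³
   = 3.84 × 10⁻⁵ m/s²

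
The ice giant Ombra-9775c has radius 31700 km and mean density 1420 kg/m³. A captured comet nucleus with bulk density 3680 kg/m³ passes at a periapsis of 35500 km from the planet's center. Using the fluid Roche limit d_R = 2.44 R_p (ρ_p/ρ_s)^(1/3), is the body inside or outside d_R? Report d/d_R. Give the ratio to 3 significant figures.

inside; d/d_R ≈ 0.630

d_R = 2.44 × (31700 km) × (1420/3680)^(1/3) = 56310 km
d/d_R = (35500) / (56310) = 0.630
Since d/d_R < 1, the body is inside the Roche limit.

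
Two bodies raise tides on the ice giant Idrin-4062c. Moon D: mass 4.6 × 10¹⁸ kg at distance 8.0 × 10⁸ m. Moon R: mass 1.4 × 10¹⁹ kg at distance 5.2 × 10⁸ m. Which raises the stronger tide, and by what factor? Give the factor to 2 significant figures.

Moon R, by a factor of ≈ 11

Tidal acceleration ∝ M/d³, so compare M/d³ for each.
Moon D: (4.6 × 10¹⁸) / (8.0 × 10⁸)³ = 8.984 × 10⁻⁹
Moon R: (1.4 × 10¹⁹) / (5.2 × 10⁸)³ = 9.957 × 10⁻⁸
Ratio (larger/smaller) = 11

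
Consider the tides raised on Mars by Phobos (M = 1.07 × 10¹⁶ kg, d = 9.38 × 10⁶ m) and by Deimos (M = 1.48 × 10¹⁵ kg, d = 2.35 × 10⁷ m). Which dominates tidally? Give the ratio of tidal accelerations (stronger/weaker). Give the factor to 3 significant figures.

Compare M/d³ for the two perturbers:
Phobos: (1.07 × 10¹⁶) / (9.38 × 10⁶)³ = 1.297 × 10⁻⁵
Deimos: (1.48 × 10¹⁵) / (2.35 × 10⁷)³ = 1.140 × 10⁻⁷
Ratio (larger/smaller) = 114

Phobos, by a factor of ≈ 114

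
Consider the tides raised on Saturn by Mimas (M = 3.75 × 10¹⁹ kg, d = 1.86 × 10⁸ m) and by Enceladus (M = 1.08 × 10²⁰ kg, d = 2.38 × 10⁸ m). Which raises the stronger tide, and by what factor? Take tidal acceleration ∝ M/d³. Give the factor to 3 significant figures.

Enceladus, by a factor of ≈ 1.37

Compare M/d³ for the two perturbers:
Mimas: (3.75 × 10¹⁹) / (1.86 × 10⁸)³ = 5.828 × 10⁻⁶
Enceladus: (1.08 × 10²⁰) / (2.38 × 10⁸)³ = 8.011 × 10⁻⁶
Ratio (larger/smaller) = 1.37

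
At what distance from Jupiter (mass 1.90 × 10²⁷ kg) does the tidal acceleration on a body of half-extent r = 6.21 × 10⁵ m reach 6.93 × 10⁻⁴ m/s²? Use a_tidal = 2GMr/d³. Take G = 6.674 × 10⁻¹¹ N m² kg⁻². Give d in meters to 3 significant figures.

2GMr/d³ = a_tidal  ⇒  d = (2GMr / a_tidal)^(1/3)
d = (2 × 6.674×10⁻¹¹ × (1.90 × 10²⁷) × (6.21 × 10⁵) / (6.93 × 10⁻⁴))^(1/3)
  = 6.10 × 10⁸ m

6.10 × 10⁸ m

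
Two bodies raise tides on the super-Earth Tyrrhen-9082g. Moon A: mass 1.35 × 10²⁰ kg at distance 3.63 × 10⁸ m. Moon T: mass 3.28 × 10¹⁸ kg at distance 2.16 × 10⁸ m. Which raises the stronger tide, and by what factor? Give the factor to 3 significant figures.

Tidal stretch scales as M/d³; compute that for each body.
Moon A: (1.35 × 10²⁰) / (3.63 × 10⁸)³ = 2.822 × 10⁻⁶
Moon T: (3.28 × 10¹⁸) / (2.16 × 10⁸)³ = 3.255 × 10⁻⁷
Ratio (larger/smaller) = 8.67

Moon A, by a factor of ≈ 8.67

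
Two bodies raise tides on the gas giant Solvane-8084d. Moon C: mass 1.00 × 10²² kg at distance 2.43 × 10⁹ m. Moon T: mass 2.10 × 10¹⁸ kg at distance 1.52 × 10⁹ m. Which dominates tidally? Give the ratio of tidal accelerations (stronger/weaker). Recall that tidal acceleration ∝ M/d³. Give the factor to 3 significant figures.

Moon C, by a factor of ≈ 1170

The tide-raising term goes as M/d³ (the gradient of a 1/d² field).
Moon C: (1.00 × 10²²) / (2.43 × 10⁹)³ = 6.969 × 10⁻⁷
Moon T: (2.10 × 10¹⁸) / (1.52 × 10⁹)³ = 5.980 × 10⁻¹⁰
Ratio (larger/smaller) = 1170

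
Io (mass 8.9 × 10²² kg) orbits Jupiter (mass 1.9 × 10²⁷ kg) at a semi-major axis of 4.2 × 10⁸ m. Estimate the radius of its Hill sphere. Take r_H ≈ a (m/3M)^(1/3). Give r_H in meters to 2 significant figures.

r_H ≈ a (m/3M)^(1/3)
    = (4.2 × 10⁸) × (8.9 × 10²² / (3 × 1.9 × 10²⁷))^(1/3)
    = 1.0 × 10⁷ m

1.0 × 10⁷ m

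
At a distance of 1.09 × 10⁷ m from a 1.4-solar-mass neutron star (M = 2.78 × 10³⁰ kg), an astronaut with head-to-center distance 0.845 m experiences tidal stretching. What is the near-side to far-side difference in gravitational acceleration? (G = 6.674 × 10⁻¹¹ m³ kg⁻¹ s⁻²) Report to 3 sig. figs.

4.84 × 10⁻¹ m/s²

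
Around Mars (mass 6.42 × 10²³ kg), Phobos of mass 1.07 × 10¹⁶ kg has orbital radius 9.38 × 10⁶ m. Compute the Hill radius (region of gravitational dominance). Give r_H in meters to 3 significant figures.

r_H ≈ a (m/3M)^(1/3)
    = (9.38 × 10⁶) × (1.07 × 10¹⁶ / (3 × 6.42 × 10²³))^(1/3)
    = 1.66 × 10⁴ m

1.66 × 10⁴ m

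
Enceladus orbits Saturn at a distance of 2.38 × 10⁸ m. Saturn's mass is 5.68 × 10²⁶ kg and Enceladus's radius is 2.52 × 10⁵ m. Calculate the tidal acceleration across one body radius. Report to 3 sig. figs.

Δa = 2GMr/d³
   = 2 × (6.674 × 10⁻¹¹) × (5.68 × 10²⁶) × (2.52 × 10⁵) / (2.38 × 10⁸)³
   = 1.42 × 10⁻³ m/s²

1.42 × 10⁻³ m/s²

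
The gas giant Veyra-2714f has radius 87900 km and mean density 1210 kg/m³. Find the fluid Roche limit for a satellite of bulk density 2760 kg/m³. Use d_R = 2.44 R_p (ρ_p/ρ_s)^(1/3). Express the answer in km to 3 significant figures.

d_R = 2.44 × 87900 km × (1210/2760)^(1/3)
    = 1.63 × 10⁵ km

1.63 × 10⁵ km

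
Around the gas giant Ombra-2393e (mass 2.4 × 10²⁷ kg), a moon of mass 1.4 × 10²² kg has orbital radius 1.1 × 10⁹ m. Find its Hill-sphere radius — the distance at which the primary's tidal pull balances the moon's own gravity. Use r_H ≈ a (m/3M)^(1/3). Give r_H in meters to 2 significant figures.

r_H ≈ a (m/3M)^(1/3)
    = (1.1 × 10⁹) × (1.4 × 10²² / (3 × 2.4 × 10²⁷))^(1/3)
    = 1.4 × 10⁷ m

1.4 × 10⁷ m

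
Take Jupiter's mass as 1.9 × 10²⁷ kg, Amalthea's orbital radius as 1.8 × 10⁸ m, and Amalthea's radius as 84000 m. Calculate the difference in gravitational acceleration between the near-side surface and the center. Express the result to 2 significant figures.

3.7 × 10⁻³ m/s²

Δg = 2GMr/d³
   = 2 × (6.674 × 10⁻¹¹) × (1.9 × 10²⁷) × (84000) / (1.8 × 10⁸)³
   = 3.7 × 10⁻³ m/s²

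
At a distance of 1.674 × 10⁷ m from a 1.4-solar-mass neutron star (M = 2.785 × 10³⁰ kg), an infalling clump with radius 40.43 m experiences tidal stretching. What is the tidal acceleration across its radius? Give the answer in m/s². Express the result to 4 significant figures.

3.204 m/s²

Δa = 2GMr/d³
   = 2 × (6.674 × 10⁻¹¹) × (2.785 × 10³⁰) × (40.43) / (1.674 × 10⁷)³
   = 3.204 m/s²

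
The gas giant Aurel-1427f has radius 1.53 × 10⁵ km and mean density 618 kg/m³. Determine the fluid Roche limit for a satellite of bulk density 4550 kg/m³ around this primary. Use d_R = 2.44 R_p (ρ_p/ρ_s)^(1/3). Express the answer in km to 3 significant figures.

1.92 × 10⁵ km

d_R = 2.44 × 1.53 × 10⁵ km × (618/4550)^(1/3)
    = 1.92 × 10⁵ km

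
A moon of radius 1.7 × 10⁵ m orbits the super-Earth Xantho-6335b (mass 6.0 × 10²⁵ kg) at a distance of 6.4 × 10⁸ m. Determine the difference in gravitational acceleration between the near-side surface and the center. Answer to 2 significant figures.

a_tidal = 2GMr/d³
        = 2 × (6.674 × 10⁻¹¹) × (6.0 × 10²⁵) × (1.7 × 10⁵) / (6.4 × 10⁸)³
        = 5.2 × 10⁻⁶ m/s²

5.2 × 10⁻⁶ m/s²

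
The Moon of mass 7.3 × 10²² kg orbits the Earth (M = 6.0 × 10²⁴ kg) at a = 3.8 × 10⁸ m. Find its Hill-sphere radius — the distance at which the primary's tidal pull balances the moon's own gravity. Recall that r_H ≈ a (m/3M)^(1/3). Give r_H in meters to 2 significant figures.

r_H ≈ a (m/3M)^(1/3)
    = (3.8 × 10⁸) × (7.3 × 10²² / (3 × 6.0 × 10²⁴))^(1/3)
    = 6.1 × 10⁷ m

6.1 × 10⁷ m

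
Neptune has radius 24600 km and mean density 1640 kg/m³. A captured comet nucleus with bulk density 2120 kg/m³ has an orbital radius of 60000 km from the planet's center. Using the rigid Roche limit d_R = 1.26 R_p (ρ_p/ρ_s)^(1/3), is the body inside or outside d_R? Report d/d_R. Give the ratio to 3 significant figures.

d_R = 1.26 × (24600 km) × (1640/2120)^(1/3) = 28450 km
d/d_R = (60000) / (28450) = 2.11
Since d/d_R > 1, the body is outside the Roche limit.

outside; d/d_R ≈ 2.11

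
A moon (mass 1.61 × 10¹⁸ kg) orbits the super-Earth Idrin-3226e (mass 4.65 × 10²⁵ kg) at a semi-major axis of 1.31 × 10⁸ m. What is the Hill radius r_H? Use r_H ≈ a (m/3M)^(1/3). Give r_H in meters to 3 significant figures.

r_H ≈ a (m/3M)^(1/3)
    = (1.31 × 10⁸) × (1.61 × 10¹⁸ / (3 × 4.65 × 10²⁵))^(1/3)
    = 2.96 × 10⁵ m

2.96 × 10⁵ m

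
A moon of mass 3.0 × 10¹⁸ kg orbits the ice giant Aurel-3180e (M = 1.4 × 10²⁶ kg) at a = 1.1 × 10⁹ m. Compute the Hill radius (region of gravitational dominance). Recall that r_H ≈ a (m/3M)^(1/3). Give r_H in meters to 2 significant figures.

r_H ≈ a (m/3M)^(1/3)
    = (1.1 × 10⁹) × (3.0 × 10¹⁸ / (3 × 1.4 × 10²⁶))^(1/3)
    = 2.1 × 10⁶ m

2.1 × 10⁶ m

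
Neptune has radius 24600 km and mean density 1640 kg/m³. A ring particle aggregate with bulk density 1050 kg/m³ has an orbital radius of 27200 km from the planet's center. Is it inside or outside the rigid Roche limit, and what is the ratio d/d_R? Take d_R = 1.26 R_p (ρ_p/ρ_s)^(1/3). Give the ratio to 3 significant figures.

inside; d/d_R ≈ 0.756

d_R = 1.26 × (24600 km) × (1640/1050)^(1/3) = 35960 km
d/d_R = (27200) / (35960) = 0.756
Since d/d_R < 1, the body is inside the Roche limit.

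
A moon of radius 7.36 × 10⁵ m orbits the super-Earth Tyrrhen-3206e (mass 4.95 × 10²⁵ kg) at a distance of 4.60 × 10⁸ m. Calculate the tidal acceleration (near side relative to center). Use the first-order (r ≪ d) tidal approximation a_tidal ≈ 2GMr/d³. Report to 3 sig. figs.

5.00 × 10⁻⁵ m/s²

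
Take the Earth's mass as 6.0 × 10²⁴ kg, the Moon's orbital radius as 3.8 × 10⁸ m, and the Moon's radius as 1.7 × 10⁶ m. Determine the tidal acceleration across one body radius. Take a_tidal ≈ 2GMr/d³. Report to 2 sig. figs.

2.5 × 10⁻⁵ m/s²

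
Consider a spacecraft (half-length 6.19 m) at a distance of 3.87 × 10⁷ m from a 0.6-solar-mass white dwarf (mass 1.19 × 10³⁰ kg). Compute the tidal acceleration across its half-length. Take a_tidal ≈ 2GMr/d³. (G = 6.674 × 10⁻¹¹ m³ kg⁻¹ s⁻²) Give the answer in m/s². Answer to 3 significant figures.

Δg = 2GMr/d³
   = 2 × (6.674 × 10⁻¹¹) × (1.19 × 10³⁰) × (6.19) / (3.87 × 10⁷)³
   = 1.70 × 10⁻² m/s²

1.70 × 10⁻² m/s²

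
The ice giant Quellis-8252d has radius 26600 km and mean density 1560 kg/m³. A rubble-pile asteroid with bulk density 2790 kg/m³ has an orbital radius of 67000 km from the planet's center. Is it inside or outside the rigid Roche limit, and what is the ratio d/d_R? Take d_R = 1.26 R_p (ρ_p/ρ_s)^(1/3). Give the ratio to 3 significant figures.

d_R = 1.26 × (26600 km) × (1560/2790)^(1/3) = 27610 km
d/d_R = (67000) / (27610) = 2.43
Since d/d_R > 1, the body is outside the Roche limit.

outside; d/d_R ≈ 2.43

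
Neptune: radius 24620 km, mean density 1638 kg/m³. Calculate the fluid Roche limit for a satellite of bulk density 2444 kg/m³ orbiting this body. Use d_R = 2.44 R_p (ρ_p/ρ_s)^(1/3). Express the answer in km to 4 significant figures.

d_R = 2.44 × 24620 km × (1638/2444)^(1/3)
    = 52570 km

52570 km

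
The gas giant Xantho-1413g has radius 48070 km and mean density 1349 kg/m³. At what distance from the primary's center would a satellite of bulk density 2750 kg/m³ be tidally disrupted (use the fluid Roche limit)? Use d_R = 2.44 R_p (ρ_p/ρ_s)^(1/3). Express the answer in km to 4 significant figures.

d_R = 2.44 × 48070 km × (1349/2750)^(1/3)
    = 92500 km

92500 km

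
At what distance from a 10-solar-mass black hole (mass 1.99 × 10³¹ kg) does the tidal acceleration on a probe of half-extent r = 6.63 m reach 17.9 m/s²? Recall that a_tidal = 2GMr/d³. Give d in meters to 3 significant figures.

2GMr/d³ = a_tidal  ⇒  d = (2GMr / a_tidal)^(1/3)
d = (2 × 6.674×10⁻¹¹ × (1.99 × 10³¹) × (6.63) / (17.9))^(1/3)
  = 9.95 × 10⁶ m

9.95 × 10⁶ m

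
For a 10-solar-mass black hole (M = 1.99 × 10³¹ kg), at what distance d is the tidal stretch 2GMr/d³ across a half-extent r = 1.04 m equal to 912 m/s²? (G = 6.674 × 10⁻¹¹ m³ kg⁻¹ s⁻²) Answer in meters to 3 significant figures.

2GMr/d³ = a_tidal  ⇒  d = (2GMr / a_tidal)^(1/3)
d = (2 × 6.674×10⁻¹¹ × (1.99 × 10³¹) × (1.04) / (912))^(1/3)
  = 1.45 × 10⁶ m

1.45 × 10⁶ m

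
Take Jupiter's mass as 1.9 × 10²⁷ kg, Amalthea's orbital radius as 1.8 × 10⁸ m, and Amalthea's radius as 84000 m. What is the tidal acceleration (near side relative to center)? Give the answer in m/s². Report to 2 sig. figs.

3.7 × 10⁻³ m/s²

Δa = 2GMr/d³
   = 2 × (6.674 × 10⁻¹¹) × (1.9 × 10²⁷) × (84000) / (1.8 × 10⁸)³
   = 3.7 × 10⁻³ m/s²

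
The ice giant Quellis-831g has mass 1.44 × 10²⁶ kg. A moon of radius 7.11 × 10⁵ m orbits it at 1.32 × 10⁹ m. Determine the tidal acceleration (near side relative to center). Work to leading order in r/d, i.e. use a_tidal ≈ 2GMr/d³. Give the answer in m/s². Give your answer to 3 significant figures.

Differencing GM/(d−r)² and GM/d² to first order in r/d gives 2GMr/d³.
Δa = 2GMr/d³
   = 2 × (6.674 × 10⁻¹¹) × (1.44 × 10²⁶) × (7.11 × 10⁵) / (1.32 × 10⁹)³
   = 5.94 × 10⁻⁶ m/s²

5.94 × 10⁻⁶ m/s²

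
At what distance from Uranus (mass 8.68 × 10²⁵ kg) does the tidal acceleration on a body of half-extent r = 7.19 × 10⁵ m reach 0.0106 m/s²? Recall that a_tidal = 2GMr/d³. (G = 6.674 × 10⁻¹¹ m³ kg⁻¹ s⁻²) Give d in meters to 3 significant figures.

2GMr/d³ = a_tidal  ⇒  d = (2GMr / a_tidal)^(1/3)
d = (2 × 6.674×10⁻¹¹ × (8.68 × 10²⁵) × (7.19 × 10⁵) / (0.0106))^(1/3)
  = 9.23 × 10⁷ m

9.23 × 10⁷ m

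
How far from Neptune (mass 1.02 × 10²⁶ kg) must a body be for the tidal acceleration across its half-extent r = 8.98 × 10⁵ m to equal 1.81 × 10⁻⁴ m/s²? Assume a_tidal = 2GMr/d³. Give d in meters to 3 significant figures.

4.07 × 10⁸ m

2GMr/d³ = a_tidal  ⇒  d = (2GMr / a_tidal)^(1/3)
d = (2 × 6.674×10⁻¹¹ × (1.02 × 10²⁶) × (8.98 × 10⁵) / (1.81 × 10⁻⁴))^(1/3)
  = 4.07 × 10⁸ m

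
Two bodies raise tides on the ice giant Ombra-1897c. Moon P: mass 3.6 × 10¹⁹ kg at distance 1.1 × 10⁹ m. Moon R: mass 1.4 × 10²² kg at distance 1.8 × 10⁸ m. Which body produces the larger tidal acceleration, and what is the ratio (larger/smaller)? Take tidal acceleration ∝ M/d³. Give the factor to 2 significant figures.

Moon R, by a factor of ≈ 89000

Compare M/d³ for the two perturbers:
Moon P: (3.6 × 10¹⁹) / (1.1 × 10⁹)³ = 2.705 × 10⁻⁸
Moon R: (1.4 × 10²²) / (1.8 × 10⁸)³ = 2.401 × 10⁻³
Ratio (larger/smaller) = 89000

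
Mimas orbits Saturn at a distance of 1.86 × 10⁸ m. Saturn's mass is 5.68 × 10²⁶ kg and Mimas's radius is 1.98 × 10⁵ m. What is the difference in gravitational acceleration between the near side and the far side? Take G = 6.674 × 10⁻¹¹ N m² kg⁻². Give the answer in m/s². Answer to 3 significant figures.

4.67 × 10⁻³ m/s²

Δg = 4GMr/d³
   = 4 × (6.674 × 10⁻¹¹) × (5.68 × 10²⁶) × (1.98 × 10⁵) / (1.86 × 10⁸)³
   = 4.67 × 10⁻³ m/s²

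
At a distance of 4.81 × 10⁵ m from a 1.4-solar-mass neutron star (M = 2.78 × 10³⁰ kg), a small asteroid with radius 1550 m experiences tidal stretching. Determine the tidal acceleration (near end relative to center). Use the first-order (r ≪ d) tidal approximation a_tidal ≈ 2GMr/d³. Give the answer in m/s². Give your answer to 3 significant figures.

Δa = 2GMr/d³
   = 2 × (6.674 × 10⁻¹¹) × (2.78 × 10³⁰) × (1550) / (4.81 × 10⁵)³
   = 5.17 × 10⁶ m/s²

5.17 × 10⁶ m/s²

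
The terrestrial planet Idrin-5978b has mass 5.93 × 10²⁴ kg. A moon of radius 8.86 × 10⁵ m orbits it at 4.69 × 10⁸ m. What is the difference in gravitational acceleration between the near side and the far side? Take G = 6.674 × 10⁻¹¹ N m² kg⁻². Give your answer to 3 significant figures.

1.36 × 10⁻⁵ m/s²

Δa = 4GMr/d³
   = 4 × (6.674 × 10⁻¹¹) × (5.93 × 10²⁴) × (8.86 × 10⁵) / (4.69 × 10⁸)³
   = 1.36 × 10⁻⁵ m/s²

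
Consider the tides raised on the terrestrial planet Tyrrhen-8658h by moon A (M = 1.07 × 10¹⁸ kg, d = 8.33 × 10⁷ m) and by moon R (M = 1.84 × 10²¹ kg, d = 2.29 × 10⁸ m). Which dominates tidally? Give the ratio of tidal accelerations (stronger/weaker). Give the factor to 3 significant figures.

Moon R, by a factor of ≈ 82.8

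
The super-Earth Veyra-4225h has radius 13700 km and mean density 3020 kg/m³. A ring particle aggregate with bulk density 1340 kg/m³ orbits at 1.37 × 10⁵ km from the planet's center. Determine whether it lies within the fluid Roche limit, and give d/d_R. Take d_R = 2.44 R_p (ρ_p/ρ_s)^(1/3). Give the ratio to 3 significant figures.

outside; d/d_R ≈ 3.13

d_R = 2.44 × (13700 km) × (3020/1340)^(1/3) = 43830 km
d/d_R = (1.37 × 10⁵) / (43830) = 3.13
Since d/d_R > 1, the body is outside the Roche limit.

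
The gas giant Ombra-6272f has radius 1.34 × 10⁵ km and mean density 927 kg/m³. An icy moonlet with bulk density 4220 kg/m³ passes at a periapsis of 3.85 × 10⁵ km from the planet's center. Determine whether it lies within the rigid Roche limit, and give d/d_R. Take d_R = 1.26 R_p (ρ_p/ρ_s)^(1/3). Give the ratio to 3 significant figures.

d_R = 1.26 × (1.34 × 10⁵ km) × (927/4220)^(1/3) = 1.019 × 10⁵ km
d/d_R = (3.85 × 10⁵) / (1.019 × 10⁵) = 3.78
Since d/d_R > 1, the body is outside the Roche limit.

outside; d/d_R ≈ 3.78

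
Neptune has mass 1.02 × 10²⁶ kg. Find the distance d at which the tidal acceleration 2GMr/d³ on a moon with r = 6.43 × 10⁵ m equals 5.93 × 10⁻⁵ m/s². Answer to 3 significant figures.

5.29 × 10⁸ m

2GMr/d³ = a_tidal  ⇒  d = (2GMr / a_tidal)^(1/3)
d = (2 × 6.674×10⁻¹¹ × (1.02 × 10²⁶) × (6.43 × 10⁵) / (5.93 × 10⁻⁵))^(1/3)
  = 5.29 × 10⁸ m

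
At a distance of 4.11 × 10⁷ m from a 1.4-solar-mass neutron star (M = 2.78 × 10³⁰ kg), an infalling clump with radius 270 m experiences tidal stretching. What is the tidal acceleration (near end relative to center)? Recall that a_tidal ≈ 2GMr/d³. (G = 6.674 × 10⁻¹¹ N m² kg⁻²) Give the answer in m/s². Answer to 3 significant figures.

1.44 m/s²

Δg = 2GMr/d³
   = 2 × (6.674 × 10⁻¹¹) × (2.78 × 10³⁰) × (270) / (4.11 × 10⁷)³
   = 1.44 m/s²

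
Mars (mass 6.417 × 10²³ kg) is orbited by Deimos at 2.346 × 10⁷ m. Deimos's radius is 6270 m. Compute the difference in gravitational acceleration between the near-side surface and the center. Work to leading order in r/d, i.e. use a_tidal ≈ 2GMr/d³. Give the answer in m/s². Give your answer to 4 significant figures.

Δg = 2GMr/d³
   = 2 × (6.674 × 10⁻¹¹) × (6.417 × 10²³) × (6270) / (2.346 × 10⁷)³
   = 4.159 × 10⁻⁵ m/s²

4.159 × 10⁻⁵ m/s²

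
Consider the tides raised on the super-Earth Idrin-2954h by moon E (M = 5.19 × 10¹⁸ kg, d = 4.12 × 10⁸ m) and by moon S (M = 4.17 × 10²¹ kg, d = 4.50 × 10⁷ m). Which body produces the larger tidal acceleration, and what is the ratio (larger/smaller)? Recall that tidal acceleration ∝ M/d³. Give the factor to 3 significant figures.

The tide-raising term goes as M/d³ (the gradient of a 1/d² field).
Moon E: (5.19 × 10¹⁸) / (4.12 × 10⁸)³ = 7.421 × 10⁻⁸
Moon S: (4.17 × 10²¹) / (4.50 × 10⁷)³ = 4.576 × 10⁻²
Ratio (larger/smaller) = 6.17 × 10⁵

Moon S, by a factor of ≈ 6.17 × 10⁵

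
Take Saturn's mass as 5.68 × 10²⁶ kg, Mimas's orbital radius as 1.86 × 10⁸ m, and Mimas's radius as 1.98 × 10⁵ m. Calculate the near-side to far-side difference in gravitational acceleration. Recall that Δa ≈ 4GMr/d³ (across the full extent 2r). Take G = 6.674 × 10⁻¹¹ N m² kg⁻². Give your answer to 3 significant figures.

4.67 × 10⁻³ m/s²

The field gradient is 2GM/d³; across the full diameter 2r the difference is 4GMr/d³.
Δa = 4GMr/d³
   = 4 × (6.674 × 10⁻¹¹) × (5.68 × 10²⁶) × (1.98 × 10⁵) / (1.86 × 10⁸)³
   = 4.67 × 10⁻³ m/s²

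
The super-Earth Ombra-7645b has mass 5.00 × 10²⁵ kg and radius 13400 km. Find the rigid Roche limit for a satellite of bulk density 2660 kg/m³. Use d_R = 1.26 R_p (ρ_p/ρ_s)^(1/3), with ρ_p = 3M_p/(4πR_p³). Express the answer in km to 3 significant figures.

20800 km

ρ_p = 3M_p/(4πR_p³) = 3 × (5.00 × 10²⁵) / (4π × (1.34 × 10⁷ m)³) = 4960 kg/m³
d_R = 1.26 × 13400 km × (4960/2660)^(1/3)
    = 20800 km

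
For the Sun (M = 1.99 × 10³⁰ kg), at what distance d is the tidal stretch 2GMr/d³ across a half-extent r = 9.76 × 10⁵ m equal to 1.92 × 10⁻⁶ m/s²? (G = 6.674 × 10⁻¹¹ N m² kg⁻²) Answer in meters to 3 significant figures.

5.13 × 10¹⁰ m

2GMr/d³ = a_tidal  ⇒  d = (2GMr / a_tidal)^(1/3)
d = (2 × 6.674×10⁻¹¹ × (1.99 × 10³⁰) × (9.76 × 10⁵) / (1.92 × 10⁻⁶))^(1/3)
  = 5.13 × 10¹⁰ m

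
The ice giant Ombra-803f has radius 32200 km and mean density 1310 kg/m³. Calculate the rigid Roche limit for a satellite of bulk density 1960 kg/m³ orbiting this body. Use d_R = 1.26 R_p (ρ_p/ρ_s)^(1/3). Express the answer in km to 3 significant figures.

d_R = 1.26 × 32200 km × (1310/1960)^(1/3)
    = 35500 km

35500 km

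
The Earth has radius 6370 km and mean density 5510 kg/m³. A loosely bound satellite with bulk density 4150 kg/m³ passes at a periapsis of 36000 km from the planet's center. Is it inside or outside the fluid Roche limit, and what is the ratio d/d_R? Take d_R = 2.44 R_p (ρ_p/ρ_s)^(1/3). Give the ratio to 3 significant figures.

d_R = 2.44 × (6370 km) × (5510/4150)^(1/3) = 17080 km
d/d_R = (36000) / (17080) = 2.11
Since d/d_R > 1, the body is outside the Roche limit.

outside; d/d_R ≈ 2.11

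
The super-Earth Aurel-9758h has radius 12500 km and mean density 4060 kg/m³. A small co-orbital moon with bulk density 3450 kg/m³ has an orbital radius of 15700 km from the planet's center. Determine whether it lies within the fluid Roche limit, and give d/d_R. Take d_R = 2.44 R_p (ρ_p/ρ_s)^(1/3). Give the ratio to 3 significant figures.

inside; d/d_R ≈ 0.488

d_R = 2.44 × (12500 km) × (4060/3450)^(1/3) = 32200 km
d/d_R = (15700) / (32200) = 0.488
Since d/d_R < 1, the body is inside the Roche limit.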